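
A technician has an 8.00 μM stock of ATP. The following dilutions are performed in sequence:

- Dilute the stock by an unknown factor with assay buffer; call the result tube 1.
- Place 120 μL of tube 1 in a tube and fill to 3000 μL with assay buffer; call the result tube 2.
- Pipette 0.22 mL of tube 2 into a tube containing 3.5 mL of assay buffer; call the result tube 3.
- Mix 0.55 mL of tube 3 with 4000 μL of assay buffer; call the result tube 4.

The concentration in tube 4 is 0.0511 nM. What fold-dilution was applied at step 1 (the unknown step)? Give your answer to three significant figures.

Step 1: unknown factor x
Step 2: 120 μL brought to 3000 μL → factor 3000/120 = 25
Step 3: 0.22 mL + 3.5 mL = 3.72 mL total → factor 3.72/0.22 = 16.909
Step 4: 0.55 mL + 4000 μL = 4.55 mL total → factor 4.55/0.55 = 8.2727
Product of known-step factors = 3497.1
Overall factor = 8.00 μM / (0.0511 nM) = 1.5656 × 10^5
x = 1.5656 × 10^5 / 3497.1 = 44.8

44.8-fold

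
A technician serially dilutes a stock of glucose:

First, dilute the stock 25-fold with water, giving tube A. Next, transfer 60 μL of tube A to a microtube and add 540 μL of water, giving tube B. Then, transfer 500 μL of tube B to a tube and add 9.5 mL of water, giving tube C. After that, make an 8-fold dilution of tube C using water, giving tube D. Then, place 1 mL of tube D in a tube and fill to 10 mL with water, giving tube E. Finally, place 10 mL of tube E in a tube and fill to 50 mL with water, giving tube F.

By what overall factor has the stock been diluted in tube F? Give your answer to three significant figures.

2.00 × 10^6

Step 1: 25-fold → factor 25
Step 2: 60 μL + 540 μL = 600 μL total → factor 600/60 = 10
Step 3: 500 μL + 9.5 mL = 10000 μL total → factor 10000/500 = 20
Step 4: 8-fold → factor 8
Step 5: 1 mL brought to 10 mL → factor 10/1 = 10
Step 6: 10 mL brought to 50 mL → factor 50/10 = 5
Overall dilution factor = 25 × 10 × 20 × 8 × 10 × 5 = 2 × 10^6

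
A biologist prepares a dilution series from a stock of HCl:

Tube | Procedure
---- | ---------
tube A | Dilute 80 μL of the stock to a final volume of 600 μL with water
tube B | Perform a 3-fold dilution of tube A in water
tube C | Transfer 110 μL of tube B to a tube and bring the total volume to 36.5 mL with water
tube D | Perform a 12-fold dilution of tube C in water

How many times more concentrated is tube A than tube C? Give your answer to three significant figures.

995

Step 1: 80 μL brought to 600 μL → factor 600/80 = 7.5
Step 2: 3-fold → factor 3
Step 3: 110 μL brought to 36.5 mL → factor 36500/110 = 331.82
Dilution factor to tube A = 7.5; to tube C = 7465.9
[tube A]/[tube C] = (factor to tube C)/(factor to tube A) = 7465.9/7.5 = 995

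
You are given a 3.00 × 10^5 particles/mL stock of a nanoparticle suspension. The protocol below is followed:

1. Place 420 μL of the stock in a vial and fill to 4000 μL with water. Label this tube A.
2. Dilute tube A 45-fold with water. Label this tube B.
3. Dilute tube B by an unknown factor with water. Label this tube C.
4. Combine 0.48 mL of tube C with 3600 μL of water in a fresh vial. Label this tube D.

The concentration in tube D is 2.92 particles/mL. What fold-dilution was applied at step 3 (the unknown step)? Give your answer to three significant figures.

28.2-fold

Step 1: 420 μL brought to 4000 μL → factor 4000/420 = 9.5238
Step 2: 45-fold → factor 45
Step 3: unknown factor x
Step 4: 0.48 mL + 3600 μL = 4.08 mL total → factor 4.08/0.48 = 8.5
Product of known-step factors = 3642.9
Overall factor = 3.00 × 10^5 particles/mL / (2.92 particles/mL) = 1.0274 × 10^5
x = 1.0274 × 10^5 / 3642.9 = 28.2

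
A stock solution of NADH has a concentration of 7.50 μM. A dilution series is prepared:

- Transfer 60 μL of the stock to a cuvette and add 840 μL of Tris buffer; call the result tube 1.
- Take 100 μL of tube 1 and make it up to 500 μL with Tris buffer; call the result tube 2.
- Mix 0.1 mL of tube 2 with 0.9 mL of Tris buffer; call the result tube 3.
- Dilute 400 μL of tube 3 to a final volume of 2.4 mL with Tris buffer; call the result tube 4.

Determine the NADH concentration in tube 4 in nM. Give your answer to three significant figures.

1.67 nM

Step 1: 60 μL + 840 μL = 900 μL total → factor 900/60 = 15
Step 2: 100 μL brought to 500 μL → factor 500/100 = 5
Step 3: 0.1 mL + 0.9 mL = 1 mL total → factor 1/0.1 = 10
Step 4: 400 μL brought to 2.4 mL → factor 2400/400 = 6
Overall dilution factor = 15 × 5 × 10 × 6 = 4500
Final = 7.50 μM / 4500 = 0.001667 μM = 1.67 nM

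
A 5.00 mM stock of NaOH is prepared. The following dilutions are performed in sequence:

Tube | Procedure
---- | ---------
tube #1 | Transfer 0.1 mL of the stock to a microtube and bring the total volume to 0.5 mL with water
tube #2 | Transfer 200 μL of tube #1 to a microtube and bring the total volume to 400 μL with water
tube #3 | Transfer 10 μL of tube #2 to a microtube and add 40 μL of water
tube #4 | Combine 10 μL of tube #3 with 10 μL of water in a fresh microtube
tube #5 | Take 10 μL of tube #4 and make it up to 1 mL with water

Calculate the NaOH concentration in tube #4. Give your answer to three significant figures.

0.0500 mM

Step 1: 0.1 mL brought to 0.5 mL → factor 0.5/0.1 = 5
Step 2: 200 μL brought to 400 μL → factor 400/200 = 2
Step 3: 10 μL + 40 μL = 50 μL total → factor 50/10 = 5
Step 4: 10 μL + 10 μL = 20 μL total → factor 20/10 = 2
Dilution factor through tube #4 = 5 × 2 × 5 × 2 = 100
[tube #4] = 5.00 mM / 100 = 0.0500 mM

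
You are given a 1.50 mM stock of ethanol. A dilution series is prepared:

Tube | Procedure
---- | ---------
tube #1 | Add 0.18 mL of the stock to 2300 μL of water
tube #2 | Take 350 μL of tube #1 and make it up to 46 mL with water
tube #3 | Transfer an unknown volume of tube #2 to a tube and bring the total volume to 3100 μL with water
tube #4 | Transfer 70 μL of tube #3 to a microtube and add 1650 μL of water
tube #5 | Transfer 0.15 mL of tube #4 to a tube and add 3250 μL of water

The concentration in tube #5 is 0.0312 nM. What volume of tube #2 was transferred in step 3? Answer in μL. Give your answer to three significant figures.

65.0 μL

Step 1: 0.18 mL + 2300 μL = 2.48 mL total → factor 2.48/0.18 = 13.778
Step 2: 350 μL brought to 46 mL → factor 46000/350 = 131.43
Step 3: v brought to 3100 μL → factor = 3100 μL/v
Step 4: 70 μL + 1650 μL = 1720 μL total → factor 1720/70 = 24.571
Step 5: 0.15 mL + 3250 μL = 3.4 mL total → factor 3.4/0.15 = 22.667
Product of known-step factors = 1.0085 × 10^6
Overall factor = 1.50 mM / (0.0312 nM) = 4.8077 × 10^7
Step-3 factor = 4.8077 × 10^7 / 1.0085 × 10^6 = 47.67
v = 3100 μL / 47.67 = 65.0 μL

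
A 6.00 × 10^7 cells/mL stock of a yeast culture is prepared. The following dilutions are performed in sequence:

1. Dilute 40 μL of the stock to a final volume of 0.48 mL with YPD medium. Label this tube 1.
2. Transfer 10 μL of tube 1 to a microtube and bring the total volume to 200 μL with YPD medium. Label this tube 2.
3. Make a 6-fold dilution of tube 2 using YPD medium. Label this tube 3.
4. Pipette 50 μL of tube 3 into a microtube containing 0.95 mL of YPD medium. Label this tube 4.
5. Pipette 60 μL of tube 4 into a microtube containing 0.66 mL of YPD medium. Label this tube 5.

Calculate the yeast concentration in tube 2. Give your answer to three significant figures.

Step 1: 40 μL brought to 0.48 mL → factor 480/40 = 12
Step 2: 10 μL brought to 200 μL → factor 200/10 = 20
Dilution factor through tube 2 = 12 × 20 = 240
[tube 2] = 6.00 × 10^7 cells/mL / 240 = 2.50 × 10^5 cells/mL

2.50 × 10^5 cells/mL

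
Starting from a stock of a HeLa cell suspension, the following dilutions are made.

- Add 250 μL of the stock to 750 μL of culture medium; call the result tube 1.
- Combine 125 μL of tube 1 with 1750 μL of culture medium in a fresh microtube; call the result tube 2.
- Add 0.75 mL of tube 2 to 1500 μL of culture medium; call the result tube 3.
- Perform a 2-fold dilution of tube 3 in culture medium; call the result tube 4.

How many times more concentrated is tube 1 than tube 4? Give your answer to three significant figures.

Step 1: 250 μL + 750 μL = 1000 μL total → factor 1000/250 = 4
Step 2: 125 μL + 1750 μL = 1875 μL total → factor 1875/125 = 15
Step 3: 0.75 mL + 1500 μL = 2.25 mL total → factor 2.25/0.75 = 3
Step 4: 2-fold → factor 2
Dilution factor to tube 1 = 4; to tube 4 = 360
[tube 1]/[tube 4] = (factor to tube 4)/(factor to tube 1) = 360/4 = 90.0

90.0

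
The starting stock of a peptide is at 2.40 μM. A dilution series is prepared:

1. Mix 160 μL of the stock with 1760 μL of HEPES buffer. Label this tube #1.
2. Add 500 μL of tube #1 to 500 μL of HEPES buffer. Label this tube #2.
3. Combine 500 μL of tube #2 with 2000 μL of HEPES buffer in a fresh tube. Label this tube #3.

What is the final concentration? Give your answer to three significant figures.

0.0200 μM

Step 1: 160 μL + 1760 μL = 1920 μL total → factor 1920/160 = 12
Step 2: 500 μL + 500 μL = 1000 μL total → factor 1000/500 = 2
Step 3: 500 μL + 2000 μL = 2500 μL total → factor 2500/500 = 5
Overall dilution factor = 12 × 2 × 5 = 120
Final = 2.40 μM / 120 = 0.0200 μM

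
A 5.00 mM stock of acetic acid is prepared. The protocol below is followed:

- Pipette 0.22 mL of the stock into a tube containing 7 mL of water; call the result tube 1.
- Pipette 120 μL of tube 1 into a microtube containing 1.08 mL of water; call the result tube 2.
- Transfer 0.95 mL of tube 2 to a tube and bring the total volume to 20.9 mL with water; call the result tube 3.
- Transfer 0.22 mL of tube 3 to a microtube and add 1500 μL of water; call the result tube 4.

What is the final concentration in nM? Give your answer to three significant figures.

Step 1: 0.22 mL + 7 mL = 7.22 mL total → factor 7.22/0.22 = 32.818
Step 2: 120 μL + 1.08 mL = 1200 μL total → factor 1200/120 = 10
Step 3: 0.95 mL brought to 20.9 mL → factor 20.9/0.95 = 22
Step 4: 0.22 mL + 1500 μL = 1.72 mL total → factor 1.72/0.22 = 7.8182
Overall dilution factor = 32.818 × 10 × 22 × 7.8182 = 56447
Final = 5.00 mM / 56447 = 8.858 × 10^-5 mM = 88.6 nM

88.6 nM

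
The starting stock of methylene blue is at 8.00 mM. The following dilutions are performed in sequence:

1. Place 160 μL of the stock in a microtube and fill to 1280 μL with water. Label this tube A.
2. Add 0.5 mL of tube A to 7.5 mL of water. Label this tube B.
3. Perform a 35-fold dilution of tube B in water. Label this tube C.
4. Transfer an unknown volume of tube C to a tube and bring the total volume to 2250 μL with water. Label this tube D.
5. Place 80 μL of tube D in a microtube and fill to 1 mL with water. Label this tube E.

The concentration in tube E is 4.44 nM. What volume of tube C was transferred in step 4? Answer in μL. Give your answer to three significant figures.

Step 1: 160 μL brought to 1280 μL → factor 1280/160 = 8
Step 2: 0.5 mL + 7.5 mL = 8 mL total → factor 8/0.5 = 16
Step 3: 35-fold → factor 35
Step 4: v brought to 2250 μL → factor = 2250 μL/v
Step 5: 80 μL brought to 1 mL → factor 1000/80 = 12.5
Product of known-step factors = 56000
Overall factor = 8.00 mM / (4.44 nM) = 1.8018 × 10^6
Step-4 factor = 1.8018 × 10^6 / 56000 = 32.175
v = 2250 μL / 32.175 = 69.9 μL

69.9 μL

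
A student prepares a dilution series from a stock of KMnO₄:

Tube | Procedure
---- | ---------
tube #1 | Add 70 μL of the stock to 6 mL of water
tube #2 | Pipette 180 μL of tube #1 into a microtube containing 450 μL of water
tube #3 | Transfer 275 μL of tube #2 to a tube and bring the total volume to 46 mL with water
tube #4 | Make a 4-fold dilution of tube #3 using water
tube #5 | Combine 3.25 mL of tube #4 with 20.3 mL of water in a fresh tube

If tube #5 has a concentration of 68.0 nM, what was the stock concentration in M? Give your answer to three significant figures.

0.100 M

Step 1: 70 μL + 6 mL = 6070 μL total → factor 6070/70 = 86.714
Step 2: 180 μL + 450 μL = 630 μL total → factor 630/180 = 3.5
Step 3: 275 μL brought to 46 mL → factor 46000/275 = 167.27
Step 4: 4-fold → factor 4
Step 5: 3.25 mL + 20.3 mL = 23.55 mL total → factor 23.55/3.25 = 7.2462
Overall dilution factor = 86.714 × 3.5 × 167.27 × 4 × 7.2462 = 1.4715 × 10^6
Stock = 68.0 nM × 1.4715 × 10^6 = 1.001 × 10^8 nM = 0.100 M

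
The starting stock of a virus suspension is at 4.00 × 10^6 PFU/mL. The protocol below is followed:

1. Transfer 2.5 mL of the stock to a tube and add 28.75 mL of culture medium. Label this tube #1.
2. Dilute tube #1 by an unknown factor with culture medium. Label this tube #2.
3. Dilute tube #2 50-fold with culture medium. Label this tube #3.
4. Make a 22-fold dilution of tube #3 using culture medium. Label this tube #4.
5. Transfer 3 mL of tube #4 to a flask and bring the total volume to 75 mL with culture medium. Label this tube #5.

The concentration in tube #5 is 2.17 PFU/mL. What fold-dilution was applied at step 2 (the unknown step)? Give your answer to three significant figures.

Step 1: 2.5 mL + 28.75 mL = 31.25 mL total → factor 31.25/2.5 = 12.5
Step 2: unknown factor x
Step 3: 50-fold → factor 50
Step 4: 22-fold → factor 22
Step 5: 3 mL brought to 75 mL → factor 75/3 = 25
Product of known-step factors = 3.4375 × 10^5
Overall factor = 4.00 × 10^6 PFU/mL / (2.17 PFU/mL) = 1.8433 × 10^6
x = 1.8433 × 10^6 / 3.4375 × 10^5 = 5.36

5.36-fold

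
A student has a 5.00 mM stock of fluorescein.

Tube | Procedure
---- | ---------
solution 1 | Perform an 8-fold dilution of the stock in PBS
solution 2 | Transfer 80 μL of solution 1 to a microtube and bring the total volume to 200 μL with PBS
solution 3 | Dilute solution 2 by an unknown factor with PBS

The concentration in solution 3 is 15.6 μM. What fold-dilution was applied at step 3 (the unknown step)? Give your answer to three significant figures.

16.0-fold

Step 1: 8-fold → factor 8
Step 2: 80 μL brought to 200 μL → factor 200/80 = 2.5
Step 3: unknown factor x
Product of known-step factors = 20
Overall factor = 5.00 mM / (15.6 μM) = 320.51
x = 320.51 / 20 = 16.0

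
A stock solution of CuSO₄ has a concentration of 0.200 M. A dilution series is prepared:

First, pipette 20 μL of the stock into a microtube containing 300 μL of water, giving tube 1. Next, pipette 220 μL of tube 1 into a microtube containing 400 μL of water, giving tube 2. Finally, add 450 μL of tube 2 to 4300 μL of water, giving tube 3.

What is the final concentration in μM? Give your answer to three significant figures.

420 μM

Step 1: 20 μL + 300 μL = 320 μL total → factor 320/20 = 16
Step 2: 220 μL + 400 μL = 620 μL total → factor 620/220 = 2.8182
Step 3: 450 μL + 4300 μL = 4750 μL total → factor 4750/450 = 10.556
Overall dilution factor = 16 × 2.8182 × 10.556 = 475.96
Final = 0.200 M / 475.96 = 0.0004202 M = 420 μM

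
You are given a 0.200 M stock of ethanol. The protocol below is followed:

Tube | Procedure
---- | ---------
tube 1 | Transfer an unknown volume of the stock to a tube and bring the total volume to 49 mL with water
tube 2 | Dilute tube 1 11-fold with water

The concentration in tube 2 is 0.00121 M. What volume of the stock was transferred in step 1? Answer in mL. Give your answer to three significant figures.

Step 1: v brought to 49 mL → factor = 49 mL/v
Step 2: 11-fold → factor 11
Product of known-step factors = 11
Overall factor = 0.200 M / (0.00121 M) = 165.29
Step-1 factor = 165.29 / 11 = 15.026
v = 49 mL / 15.026 = 3.26 mL

3.26 mL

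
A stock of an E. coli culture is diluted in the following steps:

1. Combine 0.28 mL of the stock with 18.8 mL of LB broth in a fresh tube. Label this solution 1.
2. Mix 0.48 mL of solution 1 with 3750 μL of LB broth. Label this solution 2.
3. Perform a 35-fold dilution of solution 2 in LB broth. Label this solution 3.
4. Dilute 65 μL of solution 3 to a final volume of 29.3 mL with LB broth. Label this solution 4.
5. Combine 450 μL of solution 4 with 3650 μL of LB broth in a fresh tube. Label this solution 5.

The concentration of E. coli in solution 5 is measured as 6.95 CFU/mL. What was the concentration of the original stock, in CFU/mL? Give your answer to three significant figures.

6.00 × 10^8 CFU/mL

Step 1: 0.28 mL + 18.8 mL = 19.08 mL total → factor 19.08/0.28 = 68.143
Step 2: 0.48 mL + 3750 μL = 4.23 mL total → factor 4.23/0.48 = 8.8125
Step 3: 35-fold → factor 35
Step 4: 65 μL brought to 29.3 mL → factor 29300/65 = 450.77
Step 5: 450 μL + 3650 μL = 4100 μL total → factor 4100/450 = 9.1111
Overall dilution factor = 68.143 × 8.8125 × 35 × 450.77 × 9.1111 = 8.632 × 10^7
Stock = 6.95 CFU/mL × 8.632 × 10^7 = 6.00 × 10^8 CFU/mL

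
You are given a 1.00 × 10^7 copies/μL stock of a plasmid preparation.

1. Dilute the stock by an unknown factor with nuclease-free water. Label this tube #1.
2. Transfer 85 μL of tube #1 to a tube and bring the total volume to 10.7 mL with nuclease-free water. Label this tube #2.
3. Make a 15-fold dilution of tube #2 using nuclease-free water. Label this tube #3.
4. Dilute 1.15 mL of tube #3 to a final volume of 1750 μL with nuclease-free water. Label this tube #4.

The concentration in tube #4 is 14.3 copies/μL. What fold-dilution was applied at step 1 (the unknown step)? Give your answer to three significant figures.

243-fold

Step 1: unknown factor x
Step 2: 85 μL brought to 10.7 mL → factor 10700/85 = 125.88
Step 3: 15-fold → factor 15
Step 4: 1.15 mL brought to 1750 μL → factor 1.75/1.15 = 1.5217
Product of known-step factors = 2873.4
Overall factor = 1.00 × 10^7 copies/μL / (14.3 copies/μL) = 6.993 × 10^5
x = 6.993 × 10^5 / 2873.4 = 243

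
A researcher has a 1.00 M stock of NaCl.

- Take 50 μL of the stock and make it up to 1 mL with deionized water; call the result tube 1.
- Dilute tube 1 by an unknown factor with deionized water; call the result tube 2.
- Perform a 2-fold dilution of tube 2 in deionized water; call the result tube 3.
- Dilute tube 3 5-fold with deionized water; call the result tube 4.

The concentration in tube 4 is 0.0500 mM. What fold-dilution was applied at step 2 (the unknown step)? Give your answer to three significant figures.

100-fold

Step 1: 50 μL brought to 1 mL → factor 1000/50 = 20
Step 2: unknown factor x
Step 3: 2-fold → factor 2
Step 4: 5-fold → factor 5
Product of known-step factors = 200
Overall factor = 1.00 M / (0.0500 mM) = 20000
x = 20000 / 200 = 100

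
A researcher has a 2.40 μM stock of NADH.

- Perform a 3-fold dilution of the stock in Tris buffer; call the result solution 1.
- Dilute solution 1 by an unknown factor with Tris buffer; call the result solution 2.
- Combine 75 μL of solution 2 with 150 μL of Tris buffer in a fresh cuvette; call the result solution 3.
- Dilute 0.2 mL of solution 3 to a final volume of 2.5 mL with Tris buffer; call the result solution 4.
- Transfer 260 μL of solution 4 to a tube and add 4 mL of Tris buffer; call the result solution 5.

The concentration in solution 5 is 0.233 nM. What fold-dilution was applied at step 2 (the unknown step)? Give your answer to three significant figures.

Step 1: 3-fold → factor 3
Step 2: unknown factor x
Step 3: 75 μL + 150 μL = 225 μL total → factor 225/75 = 3
Step 4: 0.2 mL brought to 2.5 mL → factor 2.5/0.2 = 12.5
Step 5: 260 μL + 4 mL = 4260 μL total → factor 4260/260 = 16.385
Product of known-step factors = 1843.3
Overall factor = 2.40 μM / (0.233 nM) = 10300
x = 10300 / 1843.3 = 5.59

5.59-fold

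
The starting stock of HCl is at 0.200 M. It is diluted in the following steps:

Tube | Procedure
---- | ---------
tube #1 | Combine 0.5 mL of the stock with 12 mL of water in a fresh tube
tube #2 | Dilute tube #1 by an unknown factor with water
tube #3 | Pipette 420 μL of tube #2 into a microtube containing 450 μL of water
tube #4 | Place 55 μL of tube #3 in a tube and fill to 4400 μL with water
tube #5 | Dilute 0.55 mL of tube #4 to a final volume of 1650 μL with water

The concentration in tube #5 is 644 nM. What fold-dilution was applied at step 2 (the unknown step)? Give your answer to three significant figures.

Step 1: 0.5 mL + 12 mL = 12.5 mL total → factor 12.5/0.5 = 25
Step 2: unknown factor x
Step 3: 420 μL + 450 μL = 870 μL total → factor 870/420 = 2.0714
Step 4: 55 μL brought to 4400 μL → factor 4400/55 = 80
Step 5: 0.55 mL brought to 1650 μL → factor 1.65/0.55 = 3
Product of known-step factors = 12429
Overall factor = 0.200 M / (644 nM) = 3.1056 × 10^5
x = 3.1056 × 10^5 / 12429 = 25.0

25.0-fold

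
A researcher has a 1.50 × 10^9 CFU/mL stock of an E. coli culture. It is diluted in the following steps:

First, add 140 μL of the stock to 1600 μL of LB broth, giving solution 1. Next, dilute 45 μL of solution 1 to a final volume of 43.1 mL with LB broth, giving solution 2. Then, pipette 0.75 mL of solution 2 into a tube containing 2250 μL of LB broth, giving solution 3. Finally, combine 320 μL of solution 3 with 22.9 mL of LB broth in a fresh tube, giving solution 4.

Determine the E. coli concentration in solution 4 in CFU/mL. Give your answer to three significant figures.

Step 1: 140 μL + 1600 μL = 1740 μL total → factor 1740/140 = 12.429
Step 2: 45 μL brought to 43.1 mL → factor 43100/45 = 957.78
Step 3: 0.75 mL + 2250 μL = 3 mL total → factor 3/0.75 = 4
Step 4: 320 μL + 22.9 mL = 23220 μL total → factor 23220/320 = 72.562
Overall dilution factor = 12.429 × 957.78 × 4 × 72.562 = 3.4551 × 10^6
Final = 1.50 × 10^9 CFU/mL / 3.4551 × 10^6 = 434 CFU/mL

434 CFU/mL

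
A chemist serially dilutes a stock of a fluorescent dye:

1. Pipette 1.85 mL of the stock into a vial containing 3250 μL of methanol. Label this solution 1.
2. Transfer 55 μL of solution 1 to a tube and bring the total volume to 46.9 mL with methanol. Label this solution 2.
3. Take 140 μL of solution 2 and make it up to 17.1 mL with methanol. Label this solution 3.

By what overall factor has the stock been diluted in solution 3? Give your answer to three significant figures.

Step 1: 1.85 mL + 3250 μL = 5.1 mL total → factor 5.1/1.85 = 2.7568
Step 2: 55 μL brought to 46.9 mL → factor 46900/55 = 852.73
Step 3: 140 μL brought to 17.1 mL → factor 17100/140 = 122.14
Overall dilution factor = 2.7568 × 852.73 × 122.14 = 2.8713 × 10^5

2.87 × 10^5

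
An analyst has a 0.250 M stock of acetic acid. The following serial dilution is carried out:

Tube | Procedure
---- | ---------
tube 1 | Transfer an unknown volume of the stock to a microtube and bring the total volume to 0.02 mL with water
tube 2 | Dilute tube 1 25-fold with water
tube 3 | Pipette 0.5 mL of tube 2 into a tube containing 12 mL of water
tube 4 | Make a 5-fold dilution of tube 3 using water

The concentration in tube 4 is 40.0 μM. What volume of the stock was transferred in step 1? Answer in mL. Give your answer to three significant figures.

0.0100 mL

Step 1: v brought to 0.02 mL → factor = 0.02 mL/v
Step 2: 25-fold → factor 25
Step 3: 0.5 mL + 12 mL = 12.5 mL total → factor 12.5/0.5 = 25
Step 4: 5-fold → factor 5
Product of known-step factors = 3125
Overall factor = 0.250 M / (40.0 μM) = 6250
Step-1 factor = 6250 / 3125 = 2
v = 0.02 mL / 2 = 0.0100 mL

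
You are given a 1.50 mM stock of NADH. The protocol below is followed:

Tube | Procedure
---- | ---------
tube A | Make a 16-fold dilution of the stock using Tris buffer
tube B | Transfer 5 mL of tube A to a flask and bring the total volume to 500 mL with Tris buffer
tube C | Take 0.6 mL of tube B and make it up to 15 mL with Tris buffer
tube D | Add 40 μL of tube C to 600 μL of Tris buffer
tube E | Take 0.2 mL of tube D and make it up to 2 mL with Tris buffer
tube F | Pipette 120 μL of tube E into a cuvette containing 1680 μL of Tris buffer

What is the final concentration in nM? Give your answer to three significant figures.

Step 1: 16-fold → factor 16
Step 2: 5 mL brought to 500 mL → factor 500/5 = 100
Step 3: 0.6 mL brought to 15 mL → factor 15/0.6 = 25
Step 4: 40 μL + 600 μL = 640 μL total → factor 640/40 = 16
Step 5: 0.2 mL brought to 2 mL → factor 2/0.2 = 10
Step 6: 120 μL + 1680 μL = 1800 μL total → factor 1800/120 = 15
Overall dilution factor = 16 × 100 × 25 × 16 × 10 × 15 = 9.6 × 10^7
Final = 1.50 mM / 9.6 × 10^7 = 1.562 × 10^-8 mM = 0.0156 nM

0.0156 nM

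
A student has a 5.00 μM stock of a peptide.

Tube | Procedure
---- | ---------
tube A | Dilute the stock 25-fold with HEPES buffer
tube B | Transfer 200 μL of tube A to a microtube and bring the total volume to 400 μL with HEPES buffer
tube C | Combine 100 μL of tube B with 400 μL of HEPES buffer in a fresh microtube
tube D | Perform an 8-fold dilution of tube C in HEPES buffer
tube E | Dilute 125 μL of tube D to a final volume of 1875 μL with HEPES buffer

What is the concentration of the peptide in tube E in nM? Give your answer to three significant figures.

Step 1: 25-fold → factor 25
Step 2: 200 μL brought to 400 μL → factor 400/200 = 2
Step 3: 100 μL + 400 μL = 500 μL total → factor 500/100 = 5
Step 4: 8-fold → factor 8
Step 5: 125 μL brought to 1875 μL → factor 1875/125 = 15
Overall dilution factor = 25 × 2 × 5 × 8 × 15 = 30000
Final = 5.00 μM / 30000 = 0.0001667 μM = 0.167 nM

0.167 nM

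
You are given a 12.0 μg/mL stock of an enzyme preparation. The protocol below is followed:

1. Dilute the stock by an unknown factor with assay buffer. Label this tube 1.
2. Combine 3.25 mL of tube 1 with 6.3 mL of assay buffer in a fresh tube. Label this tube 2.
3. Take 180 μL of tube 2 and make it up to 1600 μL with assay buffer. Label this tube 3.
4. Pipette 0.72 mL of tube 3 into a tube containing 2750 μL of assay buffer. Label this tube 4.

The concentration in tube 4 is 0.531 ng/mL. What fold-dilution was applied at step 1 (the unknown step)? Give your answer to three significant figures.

Step 1: unknown factor x
Step 2: 3.25 mL + 6.3 mL = 9.55 mL total → factor 9.55/3.25 = 2.9385
Step 3: 180 μL brought to 1600 μL → factor 1600/180 = 8.8889
Step 4: 0.72 mL + 2750 μL = 3.47 mL total → factor 3.47/0.72 = 4.8194
Product of known-step factors = 125.88
Overall factor = 12.0 μg/mL / (0.531 ng/mL) = 22599
x = 22599 / 125.88 = 180

180-fold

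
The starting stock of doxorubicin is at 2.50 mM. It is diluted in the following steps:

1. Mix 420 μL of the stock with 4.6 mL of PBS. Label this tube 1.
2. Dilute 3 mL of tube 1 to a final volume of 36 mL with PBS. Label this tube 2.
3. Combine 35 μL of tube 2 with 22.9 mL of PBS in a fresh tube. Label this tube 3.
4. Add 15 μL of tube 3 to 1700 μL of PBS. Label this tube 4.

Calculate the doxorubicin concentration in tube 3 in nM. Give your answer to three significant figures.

26.6 nM

Step 1: 420 μL + 4.6 mL = 5020 μL total → factor 5020/420 = 11.952
Step 2: 3 mL brought to 36 mL → factor 36/3 = 12
Step 3: 35 μL + 22.9 mL = 22935 μL total → factor 22935/35 = 655.29
Dilution factor through tube 3 = 11.952 × 12 × 655.29 = 93987
[tube 3] = 2.50 mM / 93987 = 2.660 × 10^-5 mM = 26.6 nM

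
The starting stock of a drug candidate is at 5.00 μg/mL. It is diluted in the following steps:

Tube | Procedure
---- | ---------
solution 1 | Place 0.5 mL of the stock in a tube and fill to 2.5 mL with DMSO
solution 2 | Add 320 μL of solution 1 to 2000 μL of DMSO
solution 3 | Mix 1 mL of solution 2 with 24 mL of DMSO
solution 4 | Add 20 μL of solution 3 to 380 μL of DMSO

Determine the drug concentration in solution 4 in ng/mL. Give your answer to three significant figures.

Step 1: 0.5 mL brought to 2.5 mL → factor 2.5/0.5 = 5
Step 2: 320 μL + 2000 μL = 2320 μL total → factor 2320/320 = 7.25
Step 3: 1 mL + 24 mL = 25 mL total → factor 25/1 = 25
Step 4: 20 μL + 380 μL = 400 μL total → factor 400/20 = 20
Overall dilution factor = 5 × 7.25 × 25 × 20 = 18125
Final = 5.00 μg/mL / 18125 = 0.0002759 μg/mL = 0.276 ng/mL

0.276 ng/mL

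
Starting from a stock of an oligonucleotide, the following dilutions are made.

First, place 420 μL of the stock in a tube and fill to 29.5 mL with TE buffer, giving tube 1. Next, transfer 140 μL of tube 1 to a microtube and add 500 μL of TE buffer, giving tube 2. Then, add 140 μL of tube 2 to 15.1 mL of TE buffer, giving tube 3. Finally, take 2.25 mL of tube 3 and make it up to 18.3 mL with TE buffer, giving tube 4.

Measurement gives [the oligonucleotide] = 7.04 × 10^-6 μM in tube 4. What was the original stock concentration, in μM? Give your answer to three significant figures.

2.00 μM

Step 1: 420 μL brought to 29.5 mL → factor 29500/420 = 70.238
Step 2: 140 μL + 500 μL = 640 μL total → factor 640/140 = 4.5714
Step 3: 140 μL + 15.1 mL = 15240 μL total → factor 15240/140 = 108.86
Step 4: 2.25 mL brought to 18.3 mL → factor 18.3/2.25 = 8.1333
Overall dilution factor = 70.238 × 4.5714 × 108.86 × 8.1333 = 2.8428 × 10^5
Stock = 7.04 × 10^-6 μM × 2.8428 × 10^5 = 2.00 μM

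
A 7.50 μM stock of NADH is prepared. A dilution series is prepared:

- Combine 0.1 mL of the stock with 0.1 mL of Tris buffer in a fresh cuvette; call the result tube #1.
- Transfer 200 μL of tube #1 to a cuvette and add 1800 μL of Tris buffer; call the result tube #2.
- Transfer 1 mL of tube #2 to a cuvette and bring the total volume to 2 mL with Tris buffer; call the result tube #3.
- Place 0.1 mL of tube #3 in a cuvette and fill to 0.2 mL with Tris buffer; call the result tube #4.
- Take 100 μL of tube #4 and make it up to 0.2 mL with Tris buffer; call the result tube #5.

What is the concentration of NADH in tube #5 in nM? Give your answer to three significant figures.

Step 1: 0.1 mL + 0.1 mL = 0.2 mL total → factor 0.2/0.1 = 2
Step 2: 200 μL + 1800 μL = 2000 μL total → factor 2000/200 = 10
Step 3: 1 mL brought to 2 mL → factor 2/1 = 2
Step 4: 0.1 mL brought to 0.2 mL → factor 0.2/0.1 = 2
Step 5: 100 μL brought to 0.2 mL → factor 200/100 = 2
Overall dilution factor = 2 × 10 × 2 × 2 × 2 = 160
Final = 7.50 μM / 160 = 0.04688 μM = 46.9 nM

46.9 nM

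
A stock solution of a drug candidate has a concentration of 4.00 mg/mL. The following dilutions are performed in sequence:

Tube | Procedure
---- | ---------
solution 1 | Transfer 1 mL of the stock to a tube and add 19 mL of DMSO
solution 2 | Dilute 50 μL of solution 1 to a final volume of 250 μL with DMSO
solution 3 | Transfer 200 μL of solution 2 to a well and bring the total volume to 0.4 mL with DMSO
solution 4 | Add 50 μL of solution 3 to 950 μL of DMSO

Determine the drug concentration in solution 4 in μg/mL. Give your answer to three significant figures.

Step 1: 1 mL + 19 mL = 20 mL total → factor 20/1 = 20
Step 2: 50 μL brought to 250 μL → factor 250/50 = 5
Step 3: 200 μL brought to 0.4 mL → factor 400/200 = 2
Step 4: 50 μL + 950 μL = 1000 μL total → factor 1000/50 = 20
Overall dilution factor = 20 × 5 × 2 × 20 = 4000
Final = 4.00 mg/mL / 4000 = 0.001000 mg/mL = 1.00 μg/mL

1.00 μg/mL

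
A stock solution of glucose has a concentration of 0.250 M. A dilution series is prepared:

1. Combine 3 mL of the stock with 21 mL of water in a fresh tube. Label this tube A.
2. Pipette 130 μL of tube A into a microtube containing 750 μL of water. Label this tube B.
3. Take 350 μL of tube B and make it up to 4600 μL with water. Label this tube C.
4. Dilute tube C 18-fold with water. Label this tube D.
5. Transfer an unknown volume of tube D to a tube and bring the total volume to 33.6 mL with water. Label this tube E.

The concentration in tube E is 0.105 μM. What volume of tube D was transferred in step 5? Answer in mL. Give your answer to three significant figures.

Step 1: 3 mL + 21 mL = 24 mL total → factor 24/3 = 8
Step 2: 130 μL + 750 μL = 880 μL total → factor 880/130 = 6.7692
Step 3: 350 μL brought to 4600 μL → factor 4600/350 = 13.143
Step 4: 18-fold → factor 18
Step 5: v brought to 33.6 mL → factor = 33.6 mL/v
Product of known-step factors = 12811
Overall factor = 0.250 M / (0.105 μM) = 2.381 × 10^6
Step-5 factor = 2.381 × 10^6 / 12811 = 185.85
v = 33.6 mL / 185.85 = 0.181 mL

0.181 mL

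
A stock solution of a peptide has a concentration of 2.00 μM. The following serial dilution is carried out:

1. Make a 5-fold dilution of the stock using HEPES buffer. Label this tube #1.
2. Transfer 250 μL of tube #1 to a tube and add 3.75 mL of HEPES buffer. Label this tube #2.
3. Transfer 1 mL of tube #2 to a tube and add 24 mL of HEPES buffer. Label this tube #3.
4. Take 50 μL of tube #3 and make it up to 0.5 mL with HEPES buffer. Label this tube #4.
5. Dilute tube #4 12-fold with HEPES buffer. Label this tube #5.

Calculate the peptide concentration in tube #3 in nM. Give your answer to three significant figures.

Step 1: 5-fold → factor 5
Step 2: 250 μL + 3.75 mL = 4000 μL total → factor 4000/250 = 16
Step 3: 1 mL + 24 mL = 25 mL total → factor 25/1 = 25
Dilution factor through tube #3 = 5 × 16 × 25 = 2000
[tube #3] = 2.00 μM / 2000 = 0.001000 μM = 1.00 nM

1.00 nM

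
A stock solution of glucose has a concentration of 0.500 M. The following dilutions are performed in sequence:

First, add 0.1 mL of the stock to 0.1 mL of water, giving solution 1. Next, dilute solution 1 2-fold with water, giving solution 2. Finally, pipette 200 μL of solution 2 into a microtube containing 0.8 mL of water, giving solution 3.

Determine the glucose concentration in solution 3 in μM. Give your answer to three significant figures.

2.50 × 10^4 μM

Step 1: 0.1 mL + 0.1 mL = 0.2 mL total → factor 0.2/0.1 = 2
Step 2: 2-fold → factor 2
Step 3: 200 μL + 0.8 mL = 1000 μL total → factor 1000/200 = 5
Overall dilution factor = 2 × 2 × 5 = 20
Final = 0.500 M / 20 = 0.02500 M = 2.50 × 10^4 μM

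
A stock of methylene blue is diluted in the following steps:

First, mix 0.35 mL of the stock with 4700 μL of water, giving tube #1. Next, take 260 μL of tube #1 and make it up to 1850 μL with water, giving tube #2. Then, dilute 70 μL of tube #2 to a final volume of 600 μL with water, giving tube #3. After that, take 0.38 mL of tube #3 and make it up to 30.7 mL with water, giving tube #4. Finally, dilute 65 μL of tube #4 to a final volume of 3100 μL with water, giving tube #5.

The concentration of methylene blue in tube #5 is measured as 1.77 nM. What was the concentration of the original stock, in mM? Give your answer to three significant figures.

6.00 mM

Step 1: 0.35 mL + 4700 μL = 5.05 mL total → factor 5.05/0.35 = 14.429
Step 2: 260 μL brought to 1850 μL → factor 1850/260 = 7.1154
Step 3: 70 μL brought to 600 μL → factor 600/70 = 8.5714
Step 4: 0.38 mL brought to 30.7 mL → factor 30.7/0.38 = 80.789
Step 5: 65 μL brought to 3100 μL → factor 3100/65 = 47.692
Overall dilution factor = 14.429 × 7.1154 × 8.5714 × 80.789 × 47.692 = 3.3906 × 10^6
Stock = 1.77 nM × 3.3906 × 10^6 = 6.001 × 10^6 nM = 6.00 mM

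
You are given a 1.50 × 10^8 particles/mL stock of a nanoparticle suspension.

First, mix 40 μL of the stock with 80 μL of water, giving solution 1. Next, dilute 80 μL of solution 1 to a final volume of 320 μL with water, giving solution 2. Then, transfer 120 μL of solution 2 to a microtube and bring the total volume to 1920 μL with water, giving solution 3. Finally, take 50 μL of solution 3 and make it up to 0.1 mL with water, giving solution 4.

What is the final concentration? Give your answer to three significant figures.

3.91 × 10^5 particles/mL

Step 1: 40 μL + 80 μL = 120 μL total → factor 120/40 = 3
Step 2: 80 μL brought to 320 μL → factor 320/80 = 4
Step 3: 120 μL brought to 1920 μL → factor 1920/120 = 16
Step 4: 50 μL brought to 0.1 mL → factor 100/50 = 2
Overall dilution factor = 3 × 4 × 16 × 2 = 384
Final = 1.50 × 10^8 particles/mL / 384 = 3.91 × 10^5 particles/mL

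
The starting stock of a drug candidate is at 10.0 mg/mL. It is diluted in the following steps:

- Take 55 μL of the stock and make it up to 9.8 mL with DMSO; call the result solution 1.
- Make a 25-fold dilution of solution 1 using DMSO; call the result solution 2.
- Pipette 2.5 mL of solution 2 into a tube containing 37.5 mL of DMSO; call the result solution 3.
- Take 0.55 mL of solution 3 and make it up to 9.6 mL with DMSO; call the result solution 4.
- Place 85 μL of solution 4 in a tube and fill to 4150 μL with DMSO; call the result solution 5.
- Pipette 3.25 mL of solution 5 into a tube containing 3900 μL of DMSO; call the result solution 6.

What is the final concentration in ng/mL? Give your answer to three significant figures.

0.0748 ng/mL

Step 1: 55 μL brought to 9.8 mL → factor 9800/55 = 178.18
Step 2: 25-fold → factor 25
Step 3: 2.5 mL + 37.5 mL = 40 mL total → factor 40/2.5 = 16
Step 4: 0.55 mL brought to 9.6 mL → factor 9.6/0.55 = 17.455
Step 5: 85 μL brought to 4150 μL → factor 4150/85 = 48.824
Step 6: 3.25 mL + 3900 μL = 7.15 mL total → factor 7.15/3.25 = 2.2
Overall dilution factor = 178.18 × 25 × 16 × 17.455 × 48.824 × 2.2 = 1.3362 × 10^8
Final = 10.0 mg/mL / 1.3362 × 10^8 = 7.484 × 10^-8 mg/mL = 0.0748 ng/mL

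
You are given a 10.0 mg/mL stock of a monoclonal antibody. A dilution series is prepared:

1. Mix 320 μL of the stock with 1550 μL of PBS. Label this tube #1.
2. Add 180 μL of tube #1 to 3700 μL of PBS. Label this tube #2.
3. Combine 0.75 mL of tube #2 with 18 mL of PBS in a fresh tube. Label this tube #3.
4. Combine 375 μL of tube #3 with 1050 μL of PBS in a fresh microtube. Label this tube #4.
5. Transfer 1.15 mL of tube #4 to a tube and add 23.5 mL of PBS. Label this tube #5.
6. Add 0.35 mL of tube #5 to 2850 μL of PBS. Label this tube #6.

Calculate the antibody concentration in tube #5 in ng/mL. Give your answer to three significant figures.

39.0 ng/mL

Step 1: 320 μL + 1550 μL = 1870 μL total → factor 1870/320 = 5.8438
Step 2: 180 μL + 3700 μL = 3880 μL total → factor 3880/180 = 21.556
Step 3: 0.75 mL + 18 mL = 18.75 mL total → factor 18.75/0.75 = 25
Step 4: 375 μL + 1050 μL = 1425 μL total → factor 1425/375 = 3.8
Step 5: 1.15 mL + 23.5 mL = 24.65 mL total → factor 24.65/1.15 = 21.435
Dilution factor through tube #5 = 5.8438 × 21.556 × 25 × 3.8 × 21.435 = 2.565 × 10^5
[tube #5] = 10.0 mg/mL / 2.565 × 10^5 = 3.899 × 10^-5 mg/mL = 39.0 ng/mL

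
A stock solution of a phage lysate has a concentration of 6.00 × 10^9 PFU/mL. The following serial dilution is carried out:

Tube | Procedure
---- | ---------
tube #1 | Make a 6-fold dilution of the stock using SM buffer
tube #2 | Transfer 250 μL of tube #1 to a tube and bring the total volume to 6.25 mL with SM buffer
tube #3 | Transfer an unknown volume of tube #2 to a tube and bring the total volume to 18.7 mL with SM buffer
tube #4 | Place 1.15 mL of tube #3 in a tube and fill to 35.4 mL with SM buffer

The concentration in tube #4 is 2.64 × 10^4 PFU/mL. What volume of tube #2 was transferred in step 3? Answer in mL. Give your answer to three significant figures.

0.380 mL

Step 1: 6-fold → factor 6
Step 2: 250 μL brought to 6.25 mL → factor 6250/250 = 25
Step 3: v brought to 18.7 mL → factor = 18.7 mL/v
Step 4: 1.15 mL brought to 35.4 mL → factor 35.4/1.15 = 30.783
Product of known-step factors = 4617.4
Overall factor = 6.00 × 10^9 PFU/mL / (2.64 × 10^4 PFU/mL) = 2.2727 × 10^5
Step-3 factor = 2.2727 × 10^5 / 4617.4 = 49.221
v = 18.7 mL / 49.221 = 0.380 mL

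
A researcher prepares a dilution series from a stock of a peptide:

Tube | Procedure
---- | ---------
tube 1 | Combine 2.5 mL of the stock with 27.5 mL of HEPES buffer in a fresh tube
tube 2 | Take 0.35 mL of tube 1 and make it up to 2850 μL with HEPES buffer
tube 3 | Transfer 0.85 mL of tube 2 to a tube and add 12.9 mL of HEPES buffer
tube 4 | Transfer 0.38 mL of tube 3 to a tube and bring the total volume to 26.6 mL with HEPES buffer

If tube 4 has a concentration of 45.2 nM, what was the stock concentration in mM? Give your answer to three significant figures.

Step 1: 2.5 mL + 27.5 mL = 30 mL total → factor 30/2.5 = 12
Step 2: 0.35 mL brought to 2850 μL → factor 2.85/0.35 = 8.1429
Step 3: 0.85 mL + 12.9 mL = 13.75 mL total → factor 13.75/0.85 = 16.176
Step 4: 0.38 mL brought to 26.6 mL → factor 26.6/0.38 = 70
Overall dilution factor = 12 × 8.1429 × 16.176 × 70 = 1.1065 × 10^5
Stock = 45.2 nM × 1.1065 × 10^5 = 5.001 × 10^6 nM = 5.00 mM

5.00 mM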